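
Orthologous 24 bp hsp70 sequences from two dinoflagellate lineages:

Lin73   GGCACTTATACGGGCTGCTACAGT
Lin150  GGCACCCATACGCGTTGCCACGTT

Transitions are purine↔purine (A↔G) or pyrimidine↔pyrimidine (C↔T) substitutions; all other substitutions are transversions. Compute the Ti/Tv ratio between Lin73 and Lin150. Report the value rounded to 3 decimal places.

Differing sites — 6:T/C (Ti); 7:T/C (Ti); 13:G/C (Tv); 15:C/T (Ti); 19:T/C (Ti); 22:A/G (Ti); 23:G/T (Tv).
Of the 7 differences, 5 transitions and 2 transversions, so Ti/Tv = 5/2 = 2.500.

2.500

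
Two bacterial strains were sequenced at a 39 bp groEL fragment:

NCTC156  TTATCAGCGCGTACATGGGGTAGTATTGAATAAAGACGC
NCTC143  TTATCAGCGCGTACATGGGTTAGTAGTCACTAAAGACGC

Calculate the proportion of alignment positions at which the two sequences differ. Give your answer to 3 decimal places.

0.103

Mismatches occur at site 20 (G↔T), site 26 (T↔G), site 28 (G↔C), site 30 (A↔C).
There are 4 differences over 39 sites, so p = 4/39 = 0.103.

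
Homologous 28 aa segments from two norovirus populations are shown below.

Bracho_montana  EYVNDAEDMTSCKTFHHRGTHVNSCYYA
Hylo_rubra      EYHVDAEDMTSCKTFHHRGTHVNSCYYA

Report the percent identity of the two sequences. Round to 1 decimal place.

92.9%

The sequences differ at positions 3 (V/H), 4 (N/V).
26 of the 28 sites match, so the percent identity is 26/28 × 100 = 92.9%.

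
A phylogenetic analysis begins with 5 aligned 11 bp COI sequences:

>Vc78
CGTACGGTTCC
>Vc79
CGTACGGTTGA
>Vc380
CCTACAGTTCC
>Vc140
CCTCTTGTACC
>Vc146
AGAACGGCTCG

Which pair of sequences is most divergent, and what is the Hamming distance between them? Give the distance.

Pairwise Hamming distances:
  Vc78 vs Vc79: 2
  Vc78 vs Vc380: 2
  Vc78 vs Vc140: 5
  Vc78 vs Vc146: 4
  Vc79 vs Vc380: 4
  Vc79 vs Vc140: 7
  Vc79 vs Vc146: 5
  Vc380 vs Vc140: 4
  Vc380 vs Vc146: 6
  Vc140 vs Vc146: 9
The largest is 9, between Vc140 and Vc146.

9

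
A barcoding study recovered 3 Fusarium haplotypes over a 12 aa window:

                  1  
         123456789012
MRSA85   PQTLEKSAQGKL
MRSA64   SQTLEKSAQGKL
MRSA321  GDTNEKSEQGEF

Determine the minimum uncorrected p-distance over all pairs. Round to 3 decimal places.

Pairwise Hamming distances:
  MRSA85 vs MRSA64: 1
  MRSA85 vs MRSA321: 6
  MRSA64 vs MRSA321: 6
The smallest is 1 mismatch, between MRSA85 and MRSA64; p = 1/12 = 0.083.

0.083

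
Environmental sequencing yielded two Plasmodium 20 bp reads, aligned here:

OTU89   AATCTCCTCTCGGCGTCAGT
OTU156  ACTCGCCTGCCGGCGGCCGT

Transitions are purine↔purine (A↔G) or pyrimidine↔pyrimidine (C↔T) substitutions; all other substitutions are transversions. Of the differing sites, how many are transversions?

The sequences differ at positions 2 (A/C, transversion), 5 (T/G, transversion), 9 (C/G, transversion), 10 (T/C, transition), 16 (T/G, transversion), 18 (A/C, transversion).
Of the 6 differences, 1 transition and 5 transversions, so the answer is 5.

5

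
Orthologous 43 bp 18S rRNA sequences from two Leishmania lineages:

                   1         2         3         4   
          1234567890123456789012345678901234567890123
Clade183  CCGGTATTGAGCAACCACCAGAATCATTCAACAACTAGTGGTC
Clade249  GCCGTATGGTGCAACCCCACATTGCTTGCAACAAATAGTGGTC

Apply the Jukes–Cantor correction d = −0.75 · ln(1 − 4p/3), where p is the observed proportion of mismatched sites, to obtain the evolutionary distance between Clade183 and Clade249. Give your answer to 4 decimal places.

Mismatches occur at site 1 (C→G), site 3 (G→C), site 8 (T→G), site 10 (A→T), site 17 (A→C), site 19 (C→A), site 20 (A→C), site 21 (G→A), site 22 (A→T), site 23 (A→T), site 24 (T→G), site 26 (A→T), site 28 (T→G), site 35 (C→A).
p = 14/43 = 0.325581.
d = −0.75 · ln(1 − (4/3)·0.325581) = −0.75 · ln(0.565892) = −0.75 · (-0.569352) = 0.4270.

0.4270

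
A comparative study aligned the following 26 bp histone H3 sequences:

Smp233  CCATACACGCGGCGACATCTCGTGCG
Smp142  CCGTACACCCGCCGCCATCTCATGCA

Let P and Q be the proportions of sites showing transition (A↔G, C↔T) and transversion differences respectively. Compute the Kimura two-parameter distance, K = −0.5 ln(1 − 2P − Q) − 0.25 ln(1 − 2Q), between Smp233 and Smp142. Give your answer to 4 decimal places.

Differing sites — 3:A/G (Ti); 9:G/C (Tv); 12:G/C (Tv); 15:A/C (Tv); 22:G/A (Ti); 26:G/A (Ti).
Of the 6 differences, 3 transitions and 3 transversions over 26 sites: P = 3/26 = 0.115385, Q = 3/26 = 0.115385.
d = −0.5·ln(0.653845) − 0.25·ln(0.769230) = −0.5·(-0.424885) − 0.25·(-0.262365) = 0.2780.

0.2780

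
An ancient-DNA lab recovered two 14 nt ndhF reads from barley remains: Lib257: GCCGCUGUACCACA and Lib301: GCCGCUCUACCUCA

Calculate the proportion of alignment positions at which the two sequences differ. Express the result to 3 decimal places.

The sequences differ at positions 7 (G/C), 12 (A/U).
There are 2 differences over 14 sites, so p = 2/14 = 0.143.

0.143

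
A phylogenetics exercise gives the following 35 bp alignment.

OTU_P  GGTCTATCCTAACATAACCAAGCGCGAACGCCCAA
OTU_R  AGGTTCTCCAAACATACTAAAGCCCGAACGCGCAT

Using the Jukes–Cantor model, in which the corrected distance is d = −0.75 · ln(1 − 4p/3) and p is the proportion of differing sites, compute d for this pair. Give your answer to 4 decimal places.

0.4073

Differing sites — 1:G/A; 3:T/G; 4:C/T; 6:A/C; 10:T/A; 17:A/C; 18:C/T; 19:C/A; 24:G/C; 32:C/G; 35:A/T.
p = 11/35 = 0.314286.
d = −0.75 · ln(1 − (4/3)·0.314286) = −0.75 · ln(0.580952) = −0.75 · (-0.543087) = 0.4073.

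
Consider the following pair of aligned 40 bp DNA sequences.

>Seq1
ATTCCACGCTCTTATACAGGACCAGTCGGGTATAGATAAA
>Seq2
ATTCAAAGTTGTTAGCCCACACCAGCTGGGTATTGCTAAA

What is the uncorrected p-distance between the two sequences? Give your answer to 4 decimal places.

The sequences differ at positions 5 (C/A), 7 (C/A), 9 (C/T), 11 (C/G), 15 (T/G), 16 (A/C), 18 (A/C), 19 (G/A), 20 (G/C), 26 (T/C), 27 (C/T), 34 (A/T), 36 (A/C).
There are 13 differences over 40 sites, so p = 13/40 = 0.3250.

0.3250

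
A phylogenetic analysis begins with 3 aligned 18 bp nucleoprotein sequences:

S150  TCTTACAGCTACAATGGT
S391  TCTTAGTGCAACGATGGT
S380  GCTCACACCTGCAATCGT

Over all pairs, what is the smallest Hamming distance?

Pairwise Hamming distances:
  S150 vs S391: 4
  S150 vs S380: 5
  S391 vs S380: 9
The smallest is 4, between S150 and S391.

4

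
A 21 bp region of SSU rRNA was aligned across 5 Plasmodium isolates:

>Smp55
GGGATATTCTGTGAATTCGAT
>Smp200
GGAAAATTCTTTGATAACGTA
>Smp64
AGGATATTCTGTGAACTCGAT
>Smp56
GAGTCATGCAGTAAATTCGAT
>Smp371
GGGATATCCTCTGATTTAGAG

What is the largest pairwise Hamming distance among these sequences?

13

Pairwise Hamming distances:
  Smp55 vs Smp200: 8
  Smp55 vs Smp64: 2
  Smp55 vs Smp56: 6
  Smp55 vs Smp371: 5
  Smp200 vs Smp64: 9
  Smp200 vs Smp56: 13
  Smp200 vs Smp371: 9
  Smp64 vs Smp56: 8
  Smp64 vs Smp371: 7
  Smp56 vs Smp371: 10
The largest is 13, between Smp200 and Smp56.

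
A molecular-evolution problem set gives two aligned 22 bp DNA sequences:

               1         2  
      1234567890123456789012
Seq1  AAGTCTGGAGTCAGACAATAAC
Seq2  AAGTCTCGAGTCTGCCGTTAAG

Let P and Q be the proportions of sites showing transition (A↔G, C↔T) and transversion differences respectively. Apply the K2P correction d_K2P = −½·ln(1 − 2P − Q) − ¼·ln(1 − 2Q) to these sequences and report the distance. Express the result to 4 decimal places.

0.3430

The sequences differ at positions 7 (G/C, transversion), 13 (A/T, transversion), 15 (A/C, transversion), 17 (A/G, transition), 18 (A/T, transversion), 22 (C/G, transversion).
Of the 6 differences, 1 transition and 5 transversions over 22 sites: P = 1/22 = 0.045455, Q = 5/22 = 0.227273.
d = −0.5·ln(0.681817) − 0.25·ln(0.545454) = −0.5·(-0.382994) − 0.25·(-0.606137) = 0.3430.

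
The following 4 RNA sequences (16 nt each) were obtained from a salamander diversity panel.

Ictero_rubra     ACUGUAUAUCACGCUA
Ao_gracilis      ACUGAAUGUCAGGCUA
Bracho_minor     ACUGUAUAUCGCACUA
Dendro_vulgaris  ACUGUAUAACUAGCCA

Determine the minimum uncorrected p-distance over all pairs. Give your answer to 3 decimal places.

0.125

Pairwise Hamming distances:
  Ictero_rubra vs Ao_gracilis: 3
  Ictero_rubra vs Bracho_minor: 2
  Ictero_rubra vs Dendro_vulgaris: 4
  Ao_gracilis vs Bracho_minor: 5
  Ao_gracilis vs Dendro_vulgaris: 6
  Bracho_minor vs Dendro_vulgaris: 5
The smallest is 2 mismatches, between Ictero_rubra and Bracho_minor; p = 2/16 = 0.125.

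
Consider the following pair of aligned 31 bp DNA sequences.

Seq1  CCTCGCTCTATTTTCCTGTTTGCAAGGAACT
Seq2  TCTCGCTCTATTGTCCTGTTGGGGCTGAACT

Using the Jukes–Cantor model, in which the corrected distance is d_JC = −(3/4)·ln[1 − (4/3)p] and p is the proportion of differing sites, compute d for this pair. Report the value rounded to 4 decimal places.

The sequences differ at positions 1 (C/T), 13 (T/G), 21 (T/G), 23 (C/G), 24 (A/G), 25 (A/C), 26 (G/T).
p = 7/31 = 0.225806.
d = −0.75 · ln(1 − (4/3)·0.225806) = −0.75 · ln(0.698925) = −0.75 · (-0.358212) = 0.2687.

0.2687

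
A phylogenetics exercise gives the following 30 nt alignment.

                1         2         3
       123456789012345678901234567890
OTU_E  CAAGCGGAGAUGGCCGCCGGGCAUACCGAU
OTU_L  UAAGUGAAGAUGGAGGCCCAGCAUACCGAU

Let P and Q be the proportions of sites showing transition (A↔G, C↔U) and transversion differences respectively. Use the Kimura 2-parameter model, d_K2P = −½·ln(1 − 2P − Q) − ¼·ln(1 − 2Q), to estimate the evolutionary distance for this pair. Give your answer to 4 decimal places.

Mismatches occur at site 1 (C↔U, transition), site 5 (C↔U, transition), site 7 (G↔A, transition), site 14 (C↔A, transversion), site 15 (C↔G, transversion), site 19 (G↔C, transversion), site 20 (G↔A, transition).
Of the 7 differences, 4 transitions and 3 transversions over 30 sites: P = 4/30 = 0.133333, Q = 3/30 = 0.100000.
d = −0.5·ln(0.633334) − 0.25·ln(0.800000) = −0.5·(-0.456757) − 0.25·(-0.223144) = 0.2842.

0.2842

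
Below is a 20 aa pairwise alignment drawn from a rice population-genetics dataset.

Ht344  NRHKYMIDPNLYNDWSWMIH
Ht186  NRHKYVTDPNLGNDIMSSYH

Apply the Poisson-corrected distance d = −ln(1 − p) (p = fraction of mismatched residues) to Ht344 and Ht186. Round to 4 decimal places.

The sequences differ at positions 6 (M/V), 7 (I/T), 12 (Y/G), 15 (W/I), 16 (S/M), 17 (W/S), 18 (M/S), 19 (I/Y).
p = 8/20 = 0.400000.
d = −ln(1 − 0.400000) = −ln(0.600000) = 0.5108.

0.5108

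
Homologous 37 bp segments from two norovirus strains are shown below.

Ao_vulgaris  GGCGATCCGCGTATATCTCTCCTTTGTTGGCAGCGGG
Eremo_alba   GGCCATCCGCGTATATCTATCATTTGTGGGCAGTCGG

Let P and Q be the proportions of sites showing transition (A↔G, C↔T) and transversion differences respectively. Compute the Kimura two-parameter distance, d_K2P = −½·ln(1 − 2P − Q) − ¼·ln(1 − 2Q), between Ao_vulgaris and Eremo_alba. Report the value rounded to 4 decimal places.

0.1836

The sequences differ at positions 4 (G/C, transversion), 19 (C/A, transversion), 22 (C/A, transversion), 28 (T/G, transversion), 34 (C/T, transition), 35 (G/C, transversion).
Of the 6 differences, 1 transition and 5 transversions over 37 sites: P = 1/37 = 0.027027, Q = 5/37 = 0.135135.
d = −0.5·ln(0.810811) − 0.25·ln(0.729730) = −0.5·(-0.209720) − 0.25·(-0.315081) = 0.1836.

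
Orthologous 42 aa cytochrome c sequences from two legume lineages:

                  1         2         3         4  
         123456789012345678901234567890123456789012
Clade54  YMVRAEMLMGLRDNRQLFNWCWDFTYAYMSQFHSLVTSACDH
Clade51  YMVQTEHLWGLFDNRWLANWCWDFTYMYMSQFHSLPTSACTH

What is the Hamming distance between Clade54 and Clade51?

The sequences differ at positions 4 (R/Q), 5 (A/T), 7 (M/H), 9 (M/W), 12 (R/F), 16 (Q/W), 18 (F/A), 27 (A/M), 36 (V/P), 41 (D/T).
That gives 10 mismatches out of 42 aligned sites, so the Hamming distance is 10.

10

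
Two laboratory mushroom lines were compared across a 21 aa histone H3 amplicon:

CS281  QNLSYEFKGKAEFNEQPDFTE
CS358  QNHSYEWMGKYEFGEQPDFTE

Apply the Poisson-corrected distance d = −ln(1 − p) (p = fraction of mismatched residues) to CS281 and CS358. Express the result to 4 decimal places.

Differing sites — 3:L/H; 7:F/W; 8:K/M; 11:A/Y; 14:N/G.
p = 5/21 = 0.238095.
d = −ln(1 − 0.238095) = −ln(0.761905) = 0.2719.

0.2719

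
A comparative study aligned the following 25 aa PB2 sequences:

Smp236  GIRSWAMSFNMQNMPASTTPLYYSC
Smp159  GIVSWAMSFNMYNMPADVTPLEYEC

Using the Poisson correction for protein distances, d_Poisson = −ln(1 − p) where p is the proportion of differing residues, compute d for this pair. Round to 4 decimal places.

0.2744

The sequences differ at positions 3 (R/V), 12 (Q/Y), 17 (S/D), 18 (T/V), 22 (Y/E), 24 (S/E).
p = 6/25 = 0.240000.
d = −ln(1 − 0.240000) = −ln(0.760000) = 0.2744.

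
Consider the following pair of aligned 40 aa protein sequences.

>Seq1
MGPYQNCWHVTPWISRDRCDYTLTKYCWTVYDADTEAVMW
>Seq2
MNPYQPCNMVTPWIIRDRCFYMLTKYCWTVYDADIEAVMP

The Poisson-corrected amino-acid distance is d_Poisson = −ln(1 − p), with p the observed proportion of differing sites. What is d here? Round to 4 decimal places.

Mismatches occur at site 2 (G↔N), site 6 (N↔P), site 8 (W↔N), site 9 (H↔M), site 15 (S↔I), site 20 (D↔F), site 22 (T↔M), site 35 (T↔I), site 40 (W↔P).
p = 9/40 = 0.225000.
d = −ln(1 − 0.225000) = −ln(0.775000) = 0.2549.

0.2549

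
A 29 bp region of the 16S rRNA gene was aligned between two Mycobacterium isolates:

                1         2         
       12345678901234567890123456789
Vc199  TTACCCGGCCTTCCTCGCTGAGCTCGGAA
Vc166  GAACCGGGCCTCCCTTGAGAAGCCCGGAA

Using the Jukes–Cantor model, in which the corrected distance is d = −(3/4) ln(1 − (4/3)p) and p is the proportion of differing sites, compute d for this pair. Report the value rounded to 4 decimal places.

Mismatches occur at site 1 (T↔G), site 2 (T↔A), site 6 (C↔G), site 12 (T↔C), site 16 (C↔T), site 18 (C↔A), site 19 (T↔G), site 20 (G↔A), site 24 (T↔C).
p = 9/29 = 0.310345.
d = −0.75 · ln(1 − (4/3)·0.310345) = −0.75 · ln(0.586207) = −0.75 · (-0.534082) = 0.4006.

0.4006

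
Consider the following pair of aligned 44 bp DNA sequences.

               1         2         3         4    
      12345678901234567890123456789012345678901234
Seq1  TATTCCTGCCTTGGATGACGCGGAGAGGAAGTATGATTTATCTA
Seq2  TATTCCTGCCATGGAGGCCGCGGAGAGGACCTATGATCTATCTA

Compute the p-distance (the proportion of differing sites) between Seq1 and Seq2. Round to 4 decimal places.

The sequences differ at positions 11 (T/A), 16 (T/G), 18 (A/C), 30 (A/C), 31 (G/C), 38 (T/C).
There are 6 differences over 44 sites, so p = 6/44 = 0.1364.

0.1364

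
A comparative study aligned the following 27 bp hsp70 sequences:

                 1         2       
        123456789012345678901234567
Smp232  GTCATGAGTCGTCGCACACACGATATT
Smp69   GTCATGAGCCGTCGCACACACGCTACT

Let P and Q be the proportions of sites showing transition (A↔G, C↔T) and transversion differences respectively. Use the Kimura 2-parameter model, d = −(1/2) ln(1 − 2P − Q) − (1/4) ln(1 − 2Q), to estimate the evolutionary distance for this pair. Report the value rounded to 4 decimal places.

The sequences differ at positions 9 (T/C, transition), 23 (A/C, transversion), 26 (T/C, transition).
Of the 3 differences, 2 transitions and 1 transversion over 27 sites: P = 2/27 = 0.074074, Q = 1/27 = 0.037037.
d = −0.5·ln(0.814815) − 0.25·ln(0.925926) = −0.5·(-0.204794) − 0.25·(-0.076961) = 0.1216.

0.1216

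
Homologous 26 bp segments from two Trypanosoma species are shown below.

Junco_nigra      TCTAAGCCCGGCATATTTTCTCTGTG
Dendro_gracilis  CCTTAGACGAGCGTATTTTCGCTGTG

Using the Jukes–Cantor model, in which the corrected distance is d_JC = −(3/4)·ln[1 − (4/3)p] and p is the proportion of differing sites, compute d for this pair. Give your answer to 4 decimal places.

The sequences differ at positions 1 (T/C), 4 (A/T), 7 (C/A), 9 (C/G), 10 (G/A), 13 (A/G), 21 (T/G).
p = 7/26 = 0.269231.
d = −0.75 · ln(1 − (4/3)·0.269231) = −0.75 · ln(0.641025) = −0.75 · (-0.444687) = 0.3335.

0.3335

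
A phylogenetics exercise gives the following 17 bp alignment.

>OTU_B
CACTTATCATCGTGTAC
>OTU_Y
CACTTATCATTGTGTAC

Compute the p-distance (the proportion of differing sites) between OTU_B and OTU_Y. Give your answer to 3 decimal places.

Differing sites — 11:C/T.
There are 1 differences over 17 sites, so p = 1/17 = 0.059.

0.059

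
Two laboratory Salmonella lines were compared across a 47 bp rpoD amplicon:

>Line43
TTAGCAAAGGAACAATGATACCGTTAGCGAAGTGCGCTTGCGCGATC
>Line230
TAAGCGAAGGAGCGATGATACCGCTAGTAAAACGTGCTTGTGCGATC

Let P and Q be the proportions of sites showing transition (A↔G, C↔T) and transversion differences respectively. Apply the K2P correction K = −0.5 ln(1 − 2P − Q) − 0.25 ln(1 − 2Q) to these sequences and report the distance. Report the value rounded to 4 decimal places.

0.3069

Mismatches occur at site 2 (T/A, transversion), site 6 (A/G, transition), site 12 (A/G, transition), site 14 (A/G, transition), site 24 (T/C, transition), site 28 (C/T, transition), site 29 (G/A, transition), site 32 (G/A, transition), site 33 (T/C, transition), site 35 (C/T, transition), site 41 (C/T, transition).
Of the 11 differences, 10 transitions and 1 transversion over 47 sites: P = 10/47 = 0.212766, Q = 1/47 = 0.021277.
d = −0.5·ln(0.553191) − 0.25·ln(0.957446) = −0.5·(-0.592052) − 0.25·(-0.043486) = 0.3069.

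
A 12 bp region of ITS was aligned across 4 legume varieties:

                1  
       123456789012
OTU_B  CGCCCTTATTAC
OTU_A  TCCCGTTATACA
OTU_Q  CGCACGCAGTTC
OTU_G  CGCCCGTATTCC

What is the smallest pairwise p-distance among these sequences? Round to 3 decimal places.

Pairwise Hamming distances:
  OTU_B vs OTU_A: 6
  OTU_B vs OTU_Q: 5
  OTU_B vs OTU_G: 2
  OTU_A vs OTU_Q: 10
  OTU_A vs OTU_G: 6
  OTU_Q vs OTU_G: 4
The smallest is 2 mismatches, between OTU_B and OTU_G; p = 2/12 = 0.167.

0.167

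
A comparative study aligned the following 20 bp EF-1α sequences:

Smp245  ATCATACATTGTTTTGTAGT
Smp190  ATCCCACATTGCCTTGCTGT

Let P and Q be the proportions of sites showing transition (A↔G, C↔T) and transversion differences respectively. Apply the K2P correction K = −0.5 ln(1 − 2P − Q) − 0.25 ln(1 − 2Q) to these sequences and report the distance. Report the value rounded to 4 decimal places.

0.4024

The sequences differ at positions 4 (A/C, transversion), 5 (T/C, transition), 12 (T/C, transition), 13 (T/C, transition), 17 (T/C, transition), 18 (A/T, transversion).
Of the 6 differences, 4 transitions and 2 transversions over 20 sites: P = 4/20 = 0.200000, Q = 2/20 = 0.100000.
d = −0.5·ln(0.500000) − 0.25·ln(0.800000) = −0.5·(-0.693147) − 0.25·(-0.223144) = 0.4024.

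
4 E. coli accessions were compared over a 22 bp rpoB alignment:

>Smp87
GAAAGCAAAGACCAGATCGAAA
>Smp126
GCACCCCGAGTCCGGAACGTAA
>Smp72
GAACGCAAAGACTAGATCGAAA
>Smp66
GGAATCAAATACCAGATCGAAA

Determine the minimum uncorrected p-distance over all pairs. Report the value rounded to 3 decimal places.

0.091

Pairwise Hamming distances:
  Smp87 vs Smp126: 9
  Smp87 vs Smp72: 2
  Smp87 vs Smp66: 3
  Smp126 vs Smp72: 9
  Smp126 vs Smp66: 10
  Smp72 vs Smp66: 5
The smallest is 2 mismatches, between Smp87 and Smp72; p = 2/22 = 0.091.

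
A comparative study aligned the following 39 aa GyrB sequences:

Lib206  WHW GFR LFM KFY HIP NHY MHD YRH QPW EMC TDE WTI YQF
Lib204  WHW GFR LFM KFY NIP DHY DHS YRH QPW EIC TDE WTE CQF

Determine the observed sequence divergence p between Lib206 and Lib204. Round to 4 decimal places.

0.1795

Mismatches occur at site 13 (H↔N), site 16 (N↔D), site 19 (M↔D), site 21 (D↔S), site 29 (M↔I), site 36 (I↔E), site 37 (Y↔C).
There are 7 differences over 39 sites, so p = 7/39 = 0.1795.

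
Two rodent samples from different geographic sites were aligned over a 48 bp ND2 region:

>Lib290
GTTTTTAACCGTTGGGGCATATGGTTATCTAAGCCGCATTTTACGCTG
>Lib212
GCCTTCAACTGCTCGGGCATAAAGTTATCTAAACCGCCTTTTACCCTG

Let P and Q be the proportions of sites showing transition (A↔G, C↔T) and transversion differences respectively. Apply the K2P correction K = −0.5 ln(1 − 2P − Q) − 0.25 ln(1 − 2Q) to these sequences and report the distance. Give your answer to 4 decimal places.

0.2806

Mismatches occur at site 2 (T/C, transition), site 3 (T/C, transition), site 6 (T/C, transition), site 10 (C/T, transition), site 12 (T/C, transition), site 14 (G/C, transversion), site 22 (T/A, transversion), site 23 (G/A, transition), site 33 (G/A, transition), site 38 (A/C, transversion), site 45 (G/C, transversion).
Of the 11 differences, 7 transitions and 4 transversions over 48 sites: P = 7/48 = 0.145833, Q = 4/48 = 0.083333.
d = −0.5·ln(0.625001) − 0.25·ln(0.833334) = −0.5·(-0.470002) − 0.25·(-0.182321) = 0.2806.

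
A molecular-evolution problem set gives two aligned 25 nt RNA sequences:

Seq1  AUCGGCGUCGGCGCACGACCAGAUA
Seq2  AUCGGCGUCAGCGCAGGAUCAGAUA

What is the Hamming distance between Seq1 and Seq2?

Differing sites — 10:G/A; 16:C/G; 19:C/U.
That gives 3 mismatches out of 25 aligned sites, so the Hamming distance is 3.

3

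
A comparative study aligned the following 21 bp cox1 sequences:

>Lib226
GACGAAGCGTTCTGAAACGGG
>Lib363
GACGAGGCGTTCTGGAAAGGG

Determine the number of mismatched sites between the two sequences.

3

Differing sites — 6:A/G; 15:A/G; 18:C/A.
That gives 3 mismatches out of 21 aligned sites, so the Hamming distance is 3.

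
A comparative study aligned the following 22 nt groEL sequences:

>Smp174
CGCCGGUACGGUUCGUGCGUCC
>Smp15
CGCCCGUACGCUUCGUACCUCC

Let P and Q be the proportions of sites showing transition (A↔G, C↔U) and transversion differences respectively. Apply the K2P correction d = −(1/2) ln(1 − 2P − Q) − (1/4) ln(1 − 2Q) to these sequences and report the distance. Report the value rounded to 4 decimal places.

Mismatches occur at site 5 (G↔C, transversion), site 11 (G↔C, transversion), site 17 (G↔A, transition), site 19 (G↔C, transversion).
Of the 4 differences, 1 transition and 3 transversions over 22 sites: P = 1/22 = 0.045455, Q = 3/22 = 0.136364.
d = −0.5·ln(0.772726) − 0.25·ln(0.727272) = −0.5·(-0.257831) − 0.25·(-0.318455) = 0.2085.

0.2085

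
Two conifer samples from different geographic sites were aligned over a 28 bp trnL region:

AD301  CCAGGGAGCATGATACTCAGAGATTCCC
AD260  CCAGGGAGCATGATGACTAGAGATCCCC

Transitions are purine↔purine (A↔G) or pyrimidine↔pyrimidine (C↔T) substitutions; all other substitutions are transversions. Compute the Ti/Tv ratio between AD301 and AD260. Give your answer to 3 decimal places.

4.000

Differing sites — 15:A/G (Ti); 16:C/A (Tv); 17:T/C (Ti); 18:C/T (Ti); 25:T/C (Ti).
Of the 5 differences, 4 transitions and 1 transversion, so Ti/Tv = 4/1 = 4.000.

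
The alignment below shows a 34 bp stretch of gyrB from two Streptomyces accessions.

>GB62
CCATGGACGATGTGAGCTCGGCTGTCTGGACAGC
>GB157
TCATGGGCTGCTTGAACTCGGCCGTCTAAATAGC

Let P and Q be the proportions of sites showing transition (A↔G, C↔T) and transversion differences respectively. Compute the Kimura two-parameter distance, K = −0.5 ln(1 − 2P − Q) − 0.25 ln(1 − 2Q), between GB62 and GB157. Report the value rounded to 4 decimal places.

Mismatches occur at site 1 (C→T, transition), site 7 (A→G, transition), site 9 (G→T, transversion), site 10 (A→G, transition), site 11 (T→C, transition), site 12 (G→T, transversion), site 16 (G→A, transition), site 23 (T→C, transition), site 28 (G→A, transition), site 29 (G→A, transition), site 31 (C→T, transition).
Of the 11 differences, 9 transitions and 2 transversions over 34 sites: P = 9/34 = 0.264706, Q = 2/34 = 0.058824.
d = −0.5·ln(0.411764) − 0.25·ln(0.882352) = −0.5·(-0.887305) − 0.25·(-0.125164) = 0.4749.

0.4749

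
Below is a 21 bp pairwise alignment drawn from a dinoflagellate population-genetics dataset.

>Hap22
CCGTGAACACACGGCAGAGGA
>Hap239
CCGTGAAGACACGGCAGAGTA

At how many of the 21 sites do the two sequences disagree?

2

Differing sites — 8:C/G; 20:G/T.
That gives 2 mismatches out of 21 aligned sites, so the Hamming distance is 2.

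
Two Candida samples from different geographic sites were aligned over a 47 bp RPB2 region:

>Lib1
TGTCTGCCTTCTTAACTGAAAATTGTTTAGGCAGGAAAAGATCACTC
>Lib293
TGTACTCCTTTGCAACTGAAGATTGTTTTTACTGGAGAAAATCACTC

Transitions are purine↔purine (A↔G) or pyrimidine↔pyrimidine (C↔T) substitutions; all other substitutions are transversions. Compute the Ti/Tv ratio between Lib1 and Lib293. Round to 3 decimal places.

1.167

The sequences differ at positions 4 (C/A, transversion), 5 (T/C, transition), 6 (G/T, transversion), 11 (C/T, transition), 12 (T/G, transversion), 13 (T/C, transition), 21 (A/G, transition), 29 (A/T, transversion), 30 (G/T, transversion), 31 (G/A, transition), 33 (A/T, transversion), 37 (A/G, transition), 40 (G/A, transition).
Of the 13 differences, 7 transitions and 6 transversions, so Ti/Tv = 7/6 = 1.167.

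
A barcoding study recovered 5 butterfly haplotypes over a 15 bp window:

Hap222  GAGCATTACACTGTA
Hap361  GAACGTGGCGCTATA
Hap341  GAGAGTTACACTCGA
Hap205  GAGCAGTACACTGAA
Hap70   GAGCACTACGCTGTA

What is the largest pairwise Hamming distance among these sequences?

Pairwise Hamming distances:
  Hap222 vs Hap361: 6
  Hap222 vs Hap341: 4
  Hap222 vs Hap205: 2
  Hap222 vs Hap70: 2
  Hap361 vs Hap341: 7
  Hap361 vs Hap205: 8
  Hap361 vs Hap70: 6
  Hap341 vs Hap205: 5
  Hap341 vs Hap70: 6
  Hap205 vs Hap70: 3
The largest is 8, between Hap361 and Hap205.

8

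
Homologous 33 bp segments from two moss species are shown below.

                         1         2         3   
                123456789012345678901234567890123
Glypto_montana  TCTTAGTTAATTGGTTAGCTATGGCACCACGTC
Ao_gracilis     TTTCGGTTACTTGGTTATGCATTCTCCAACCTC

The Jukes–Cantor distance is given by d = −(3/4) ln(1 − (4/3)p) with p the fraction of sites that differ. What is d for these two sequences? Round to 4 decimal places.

0.5587

Mismatches occur at site 2 (C/T), site 4 (T/C), site 5 (A/G), site 10 (A/C), site 18 (G/T), site 19 (C/G), site 20 (T/C), site 23 (G/T), site 24 (G/C), site 25 (C/T), site 26 (A/C), site 28 (C/A), site 31 (G/C).
p = 13/33 = 0.393939.
d = −0.75 · ln(1 − (4/3)·0.393939) = −0.75 · ln(0.474748) = −0.75 · (-0.744971) = 0.5587.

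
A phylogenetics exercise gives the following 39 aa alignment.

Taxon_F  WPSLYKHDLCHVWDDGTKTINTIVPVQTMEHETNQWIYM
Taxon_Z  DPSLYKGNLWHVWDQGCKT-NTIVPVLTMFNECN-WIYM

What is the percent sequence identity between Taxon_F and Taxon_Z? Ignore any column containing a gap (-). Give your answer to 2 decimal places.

Excluding the 2 gap columns leaves 37 comparable sites.
The sequences differ at positions 1 (W/D), 7 (H/G), 8 (D/N), 10 (C/W), 15 (D/Q), 17 (T/C), 27 (Q/L), 30 (E/F), 31 (H/N), 33 (T/C).
27 of the 37 comparable sites match, so the percent identity is 27/37 × 100 = 72.97%.

72.97%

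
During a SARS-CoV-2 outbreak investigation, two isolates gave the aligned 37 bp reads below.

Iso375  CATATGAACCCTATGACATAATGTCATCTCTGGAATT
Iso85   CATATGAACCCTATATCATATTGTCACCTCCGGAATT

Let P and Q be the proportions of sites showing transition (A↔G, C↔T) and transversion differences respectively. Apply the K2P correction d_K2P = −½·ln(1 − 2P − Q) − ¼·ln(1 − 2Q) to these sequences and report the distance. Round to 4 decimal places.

0.1504

Mismatches occur at site 15 (G→A, transition), site 16 (A→T, transversion), site 21 (A→T, transversion), site 27 (T→C, transition), site 31 (T→C, transition).
Of the 5 differences, 3 transitions and 2 transversions over 37 sites: P = 3/37 = 0.081081, Q = 2/37 = 0.054054.
d = −0.5·ln(0.783784) − 0.25·ln(0.891892) = −0.5·(-0.243622) − 0.25·(-0.114410) = 0.1504.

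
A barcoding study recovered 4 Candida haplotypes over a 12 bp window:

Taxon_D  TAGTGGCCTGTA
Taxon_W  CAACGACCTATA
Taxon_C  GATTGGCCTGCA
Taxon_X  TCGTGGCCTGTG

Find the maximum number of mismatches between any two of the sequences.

7

Pairwise Hamming distances:
  Taxon_D vs Taxon_W: 5
  Taxon_D vs Taxon_C: 3
  Taxon_D vs Taxon_X: 2
  Taxon_W vs Taxon_C: 6
  Taxon_W vs Taxon_X: 7
  Taxon_C vs Taxon_X: 5
The largest is 7, between Taxon_W and Taxon_X.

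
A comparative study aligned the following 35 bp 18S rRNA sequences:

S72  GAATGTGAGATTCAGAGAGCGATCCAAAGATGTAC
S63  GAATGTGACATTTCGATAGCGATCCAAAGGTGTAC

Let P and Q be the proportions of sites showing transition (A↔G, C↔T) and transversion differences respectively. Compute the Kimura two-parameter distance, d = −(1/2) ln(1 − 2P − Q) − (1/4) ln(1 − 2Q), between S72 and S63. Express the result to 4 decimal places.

The sequences differ at positions 9 (G/C, transversion), 13 (C/T, transition), 14 (A/C, transversion), 17 (G/T, transversion), 30 (A/G, transition).
Of the 5 differences, 2 transitions and 3 transversions over 35 sites: P = 2/35 = 0.057143, Q = 3/35 = 0.085714.
d = −0.5·ln(0.800000) − 0.25·ln(0.828572) = −0.5·(-0.223144) − 0.25·(-0.188052) = 0.1586.

0.1586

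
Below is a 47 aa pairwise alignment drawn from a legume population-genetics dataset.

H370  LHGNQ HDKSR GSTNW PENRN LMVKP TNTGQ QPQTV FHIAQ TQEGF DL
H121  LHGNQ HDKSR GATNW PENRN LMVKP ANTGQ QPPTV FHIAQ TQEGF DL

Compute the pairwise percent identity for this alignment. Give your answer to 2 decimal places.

93.62%

Mismatches occur at site 12 (S/A), site 26 (T/A), site 33 (Q/P).
44 of the 47 sites match, so the percent identity is 44/47 × 100 = 93.62%.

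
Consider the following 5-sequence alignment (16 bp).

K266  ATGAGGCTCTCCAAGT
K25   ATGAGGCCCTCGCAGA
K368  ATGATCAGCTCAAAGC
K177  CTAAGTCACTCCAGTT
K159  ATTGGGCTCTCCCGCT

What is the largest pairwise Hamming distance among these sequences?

Pairwise Hamming distances:
  K266 vs K25: 4
  K266 vs K368: 6
  K266 vs K177: 6
  K266 vs K159: 5
  K25 vs K368: 7
  K25 vs K177: 9
  K25 vs K159: 7
  K368 vs K177: 10
  K368 vs K159: 11
  K177 vs K159: 7
The largest is 11, between K368 and K159.

11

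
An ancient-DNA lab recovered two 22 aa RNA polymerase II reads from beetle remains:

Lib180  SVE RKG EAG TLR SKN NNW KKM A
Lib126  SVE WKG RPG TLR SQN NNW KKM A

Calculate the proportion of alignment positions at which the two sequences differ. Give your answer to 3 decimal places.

0.182

Mismatches occur at site 4 (R↔W), site 7 (E↔R), site 8 (A↔P), site 14 (K↔Q).
There are 4 differences over 22 sites, so p = 4/22 = 0.182.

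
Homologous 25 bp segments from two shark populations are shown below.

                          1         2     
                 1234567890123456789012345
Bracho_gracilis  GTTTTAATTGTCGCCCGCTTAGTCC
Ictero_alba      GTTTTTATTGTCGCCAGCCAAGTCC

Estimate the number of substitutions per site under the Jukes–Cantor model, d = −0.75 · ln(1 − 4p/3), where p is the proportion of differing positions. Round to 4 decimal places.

The sequences differ at positions 6 (A/T), 16 (C/A), 19 (T/C), 20 (T/A).
p = 4/25 = 0.160000.
d = −0.75 · ln(1 − (4/3)·0.160000) = −0.75 · ln(0.786667) = −0.75 · (-0.239950) = 0.1800.

0.1800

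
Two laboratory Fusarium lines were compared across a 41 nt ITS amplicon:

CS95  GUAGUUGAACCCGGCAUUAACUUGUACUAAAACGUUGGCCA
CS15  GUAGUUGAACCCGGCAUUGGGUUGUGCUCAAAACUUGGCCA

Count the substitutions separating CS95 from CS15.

7

The sequences differ at positions 19 (A/G), 20 (A/G), 21 (C/G), 26 (A/G), 29 (A/C), 33 (C/A), 34 (G/C).
That gives 7 mismatches out of 41 aligned sites, so the Hamming distance is 7.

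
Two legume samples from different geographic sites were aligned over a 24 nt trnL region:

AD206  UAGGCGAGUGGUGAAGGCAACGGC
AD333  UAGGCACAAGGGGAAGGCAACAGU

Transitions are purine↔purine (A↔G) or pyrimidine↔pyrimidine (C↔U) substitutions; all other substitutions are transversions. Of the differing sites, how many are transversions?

3

Differing sites — 6:G/A (Ti); 7:A/C (Tv); 8:G/A (Ti); 9:U/A (Tv); 12:U/G (Tv); 22:G/A (Ti); 24:C/U (Ti).
Of the 7 differences, 4 transitions and 3 transversions, so the answer is 3.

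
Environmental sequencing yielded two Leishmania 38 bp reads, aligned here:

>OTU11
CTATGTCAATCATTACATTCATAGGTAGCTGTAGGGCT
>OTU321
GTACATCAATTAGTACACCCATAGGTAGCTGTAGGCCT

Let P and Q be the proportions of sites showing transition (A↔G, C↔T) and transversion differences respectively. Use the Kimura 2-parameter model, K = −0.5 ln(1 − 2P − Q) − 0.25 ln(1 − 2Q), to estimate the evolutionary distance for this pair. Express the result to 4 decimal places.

Differing sites — 1:C/G (Tv); 4:T/C (Ti); 5:G/A (Ti); 11:C/T (Ti); 13:T/G (Tv); 18:T/C (Ti); 19:T/C (Ti); 36:G/C (Tv).
Of the 8 differences, 5 transitions and 3 transversions over 38 sites: P = 5/38 = 0.131579, Q = 3/38 = 0.078947.
d = −0.5·ln(0.657895) − 0.25·ln(0.842106) = −0.5·(-0.418710) − 0.25·(-0.171849) = 0.2523.

0.2523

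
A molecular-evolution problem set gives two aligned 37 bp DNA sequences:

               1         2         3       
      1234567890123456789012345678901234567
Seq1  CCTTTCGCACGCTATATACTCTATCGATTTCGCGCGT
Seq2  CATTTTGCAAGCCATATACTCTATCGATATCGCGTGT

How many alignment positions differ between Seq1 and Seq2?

Differing sites — 2:C/A; 6:C/T; 10:C/A; 13:T/C; 29:T/A; 35:C/T.
That gives 6 mismatches out of 37 aligned sites, so the Hamming distance is 6.

6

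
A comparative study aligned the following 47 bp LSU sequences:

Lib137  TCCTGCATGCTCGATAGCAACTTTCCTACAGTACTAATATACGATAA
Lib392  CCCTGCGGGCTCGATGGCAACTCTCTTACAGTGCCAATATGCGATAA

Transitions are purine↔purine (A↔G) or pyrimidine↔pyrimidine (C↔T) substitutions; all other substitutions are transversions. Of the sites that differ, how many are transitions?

The sequences differ at positions 1 (T/C, transition), 7 (A/G, transition), 8 (T/G, transversion), 16 (A/G, transition), 23 (T/C, transition), 26 (C/T, transition), 33 (A/G, transition), 35 (T/C, transition), 41 (A/G, transition).
Of the 9 differences, 8 transitions and 1 transversion, so the answer is 8.

8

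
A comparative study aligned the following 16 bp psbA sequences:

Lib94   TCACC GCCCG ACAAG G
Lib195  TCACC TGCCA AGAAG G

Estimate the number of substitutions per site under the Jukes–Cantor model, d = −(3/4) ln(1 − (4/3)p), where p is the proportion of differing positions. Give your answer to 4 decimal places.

Differing sites — 6:G/T; 7:C/G; 10:G/A; 12:C/G.
p = 4/16 = 0.250000.
d = −0.75 · ln(1 − (4/3)·0.250000) = −0.75 · ln(0.666667) = −0.75 · (-0.405465) = 0.3041.

0.3041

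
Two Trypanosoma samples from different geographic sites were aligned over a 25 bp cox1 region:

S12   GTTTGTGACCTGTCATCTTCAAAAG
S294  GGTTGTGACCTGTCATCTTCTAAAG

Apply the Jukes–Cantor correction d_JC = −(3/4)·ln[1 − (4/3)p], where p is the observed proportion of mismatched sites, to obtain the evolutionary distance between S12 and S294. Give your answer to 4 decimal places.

0.0846

Differing sites — 2:T/G; 21:A/T.
p = 2/25 = 0.080000.
d = −0.75 · ln(1 − (4/3)·0.080000) = −0.75 · ln(0.893333) = −0.75 · (-0.112796) = 0.0846.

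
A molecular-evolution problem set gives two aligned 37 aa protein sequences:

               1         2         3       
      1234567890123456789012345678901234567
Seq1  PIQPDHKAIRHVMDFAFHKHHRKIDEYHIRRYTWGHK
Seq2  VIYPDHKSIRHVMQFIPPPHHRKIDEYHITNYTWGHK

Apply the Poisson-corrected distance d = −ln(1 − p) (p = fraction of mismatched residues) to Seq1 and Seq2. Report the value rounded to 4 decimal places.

Differing sites — 1:P/V; 3:Q/Y; 8:A/S; 14:D/Q; 16:A/I; 17:F/P; 18:H/P; 19:K/P; 30:R/T; 31:R/N.
p = 10/37 = 0.270270.
d = −ln(1 − 0.270270) = −ln(0.729730) = 0.3151.

0.3151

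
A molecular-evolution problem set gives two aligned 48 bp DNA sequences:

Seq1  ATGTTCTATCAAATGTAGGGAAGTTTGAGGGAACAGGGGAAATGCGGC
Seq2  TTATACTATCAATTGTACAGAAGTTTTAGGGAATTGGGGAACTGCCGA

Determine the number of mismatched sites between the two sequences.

Mismatches occur at site 1 (A↔T), site 3 (G↔A), site 5 (T↔A), site 13 (A↔T), site 18 (G↔C), site 19 (G↔A), site 27 (G↔T), site 34 (C↔T), site 35 (A↔T), site 42 (A↔C), site 46 (G↔C), site 48 (C↔A).
That gives 12 mismatches out of 48 aligned sites, so the Hamming distance is 12.

12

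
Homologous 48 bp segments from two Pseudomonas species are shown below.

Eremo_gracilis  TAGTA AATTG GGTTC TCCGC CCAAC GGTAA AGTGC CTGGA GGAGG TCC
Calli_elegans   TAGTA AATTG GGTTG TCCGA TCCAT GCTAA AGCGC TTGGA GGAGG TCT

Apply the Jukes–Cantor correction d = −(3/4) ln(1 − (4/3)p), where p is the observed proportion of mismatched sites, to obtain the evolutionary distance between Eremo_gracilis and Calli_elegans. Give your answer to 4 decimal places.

0.2158

The sequences differ at positions 15 (C/G), 20 (C/A), 21 (C/T), 23 (A/C), 25 (C/T), 27 (G/C), 33 (T/C), 36 (C/T), 48 (C/T).
p = 9/48 = 0.187500.
d = −0.75 · ln(1 − (4/3)·0.187500) = −0.75 · ln(0.750000) = −0.75 · (-0.287682) = 0.2158.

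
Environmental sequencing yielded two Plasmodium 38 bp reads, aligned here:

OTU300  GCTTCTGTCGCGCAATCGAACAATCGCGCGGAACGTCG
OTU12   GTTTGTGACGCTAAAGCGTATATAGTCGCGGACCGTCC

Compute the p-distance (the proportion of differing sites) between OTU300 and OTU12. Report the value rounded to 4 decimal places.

0.3684

Mismatches occur at site 2 (C/T), site 5 (C/G), site 8 (T/A), site 12 (G/T), site 13 (C/A), site 16 (T/G), site 19 (A/T), site 21 (C/T), site 23 (A/T), site 24 (T/A), site 25 (C/G), site 26 (G/T), site 33 (A/C), site 38 (G/C).
There are 14 differences over 38 sites, so p = 14/38 = 0.3684.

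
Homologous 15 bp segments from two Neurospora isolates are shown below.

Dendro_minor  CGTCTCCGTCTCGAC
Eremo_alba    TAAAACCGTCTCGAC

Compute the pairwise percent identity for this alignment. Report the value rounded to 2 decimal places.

Mismatches occur at site 1 (C/T), site 2 (G/A), site 3 (T/A), site 4 (C/A), site 5 (T/A).
10 of the 15 sites match, so the percent identity is 10/15 × 100 = 66.67%.

66.67%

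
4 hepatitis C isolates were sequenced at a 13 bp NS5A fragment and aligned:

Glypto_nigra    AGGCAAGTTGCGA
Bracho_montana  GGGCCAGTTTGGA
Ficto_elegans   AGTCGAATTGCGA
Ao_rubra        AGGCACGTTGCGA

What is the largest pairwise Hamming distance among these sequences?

Pairwise Hamming distances:
  Glypto_nigra vs Bracho_montana: 4
  Glypto_nigra vs Ficto_elegans: 3
  Glypto_nigra vs Ao_rubra: 1
  Bracho_montana vs Ficto_elegans: 6
  Bracho_montana vs Ao_rubra: 5
  Ficto_elegans vs Ao_rubra: 4
The largest is 6, between Bracho_montana and Ficto_elegans.

6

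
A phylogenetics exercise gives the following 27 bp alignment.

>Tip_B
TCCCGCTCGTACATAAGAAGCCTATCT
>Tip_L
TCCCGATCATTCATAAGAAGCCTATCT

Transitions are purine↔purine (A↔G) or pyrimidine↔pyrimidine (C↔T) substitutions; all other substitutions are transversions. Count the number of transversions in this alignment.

Mismatches occur at site 6 (C→A, transversion), site 9 (G→A, transition), site 11 (A→T, transversion).
Of the 3 differences, 1 transition and 2 transversions, so the answer is 2.

2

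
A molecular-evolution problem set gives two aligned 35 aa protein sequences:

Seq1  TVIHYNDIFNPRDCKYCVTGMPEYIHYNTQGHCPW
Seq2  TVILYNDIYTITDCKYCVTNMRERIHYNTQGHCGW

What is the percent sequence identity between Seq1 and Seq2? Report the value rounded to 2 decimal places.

74.29%

The sequences differ at positions 4 (H/L), 9 (F/Y), 10 (N/T), 11 (P/I), 12 (R/T), 20 (G/N), 22 (P/R), 24 (Y/R), 34 (P/G).
26 of the 35 sites match, so the percent identity is 26/35 × 100 = 74.29%.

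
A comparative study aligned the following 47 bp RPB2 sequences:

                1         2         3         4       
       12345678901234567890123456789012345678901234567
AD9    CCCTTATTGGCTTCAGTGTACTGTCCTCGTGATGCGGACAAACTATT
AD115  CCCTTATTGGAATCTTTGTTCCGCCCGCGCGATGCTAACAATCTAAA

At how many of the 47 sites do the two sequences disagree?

14

The sequences differ at positions 11 (C/A), 12 (T/A), 15 (A/T), 16 (G/T), 20 (A/T), 22 (T/C), 24 (T/C), 27 (T/G), 30 (T/C), 36 (G/T), 37 (G/A), 42 (A/T), 46 (T/A), 47 (T/A).
That gives 14 mismatches out of 47 aligned sites, so the Hamming distance is 14.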